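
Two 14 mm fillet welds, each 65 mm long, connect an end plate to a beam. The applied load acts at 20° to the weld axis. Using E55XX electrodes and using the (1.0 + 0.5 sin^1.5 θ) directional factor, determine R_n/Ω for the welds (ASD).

R_n/Ω ≈ 234 kN

E55XX → F_EXX = 550 MPa.
t_e = 0.707 × 14 = 9.898 mm; A_we = 9.898 × 130 = 1287 mm².
Directional factor: 1.0 + 0.5 sin^1.5(20°) = 1.1.
F_nw = 0.6 × 550 × 1.1 = 363 MPa.
R_n/Ω = (363 × 1287) / 2.0 × 10⁻³ = 233.5 kN.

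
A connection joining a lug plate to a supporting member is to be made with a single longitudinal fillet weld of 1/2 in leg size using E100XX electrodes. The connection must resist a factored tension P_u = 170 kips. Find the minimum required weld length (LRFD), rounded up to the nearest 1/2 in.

E100XX → F_EXX = 100 ksi.
Throat t_e = 0.707 × 0.5 = 0.3535 in.
φr_n = 0.75 × 0.6 × 100 × 0.3535 = 15.91 kips/in.
L_req = P_u / φr_n = 170 / 15.91 = 10.69 in total.
Round up → use L = 11 in.

L = 11 in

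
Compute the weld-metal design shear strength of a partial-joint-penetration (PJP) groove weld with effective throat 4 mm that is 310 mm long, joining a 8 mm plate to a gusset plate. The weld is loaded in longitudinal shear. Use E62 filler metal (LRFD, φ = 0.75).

φR_n ≈ 346 kN

E62XX → F_EXX = 620 MPa.
Effective throat (given) t_e = 4 mm.
A_we = 4 × 310 = 1240 mm².
F_nw = 0.6 F_EXX = 372 MPa.
φR_n = 0.75 × 372 × 1240 × 10⁻³ = 346 kN.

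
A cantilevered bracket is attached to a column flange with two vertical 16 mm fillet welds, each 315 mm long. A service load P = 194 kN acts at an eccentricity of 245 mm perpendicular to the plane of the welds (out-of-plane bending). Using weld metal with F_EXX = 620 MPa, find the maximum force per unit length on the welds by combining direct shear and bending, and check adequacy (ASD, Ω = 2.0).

f_max ≈ 1470 N/mm; adequate

L_w = 2 × 315 = 630 mm; section modulus (unit throat) S = 2 × L²/6 = 33080 mm².
Direct shear f_v = P/L_w = 194×10³/630 = 307.9 N/mm.
Moment M = P × e = 194×10³ × 245 = 47530000 N·mm; bending f_b = M/S = 1437 N/mm.
f_max = √(f_v² + f_b²) = √(307.9² + 1437²) = 1470 N/mm.
r_n/Ω = (1/2.0) × 0.6 × 620 × (0.707 × 16) = 2104 N/mm → adequate.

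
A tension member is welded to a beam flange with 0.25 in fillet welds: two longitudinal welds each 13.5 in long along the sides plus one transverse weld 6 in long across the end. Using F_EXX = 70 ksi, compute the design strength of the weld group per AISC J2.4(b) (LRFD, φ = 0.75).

t_e = 0.707 × 0.25 = 0.1767 in.
R_nwl = 0.6 × 70 × 0.1767 × 27 = 200.4 kip (longitudinal, 2 welds).
R_nwt = 0.6 × 70 × 0.1767 × 6 = 44.54 kip (transverse, base value).
(i) R_nwl + R_nwt = 245 kip; (ii) 0.85 R_nwl + 1.5 R_nwt = 237.2 kip.
R_n = max = 245 kip [governs: (i)]; φR_n = 183.7 kip.

φR_n ≈ 184 kip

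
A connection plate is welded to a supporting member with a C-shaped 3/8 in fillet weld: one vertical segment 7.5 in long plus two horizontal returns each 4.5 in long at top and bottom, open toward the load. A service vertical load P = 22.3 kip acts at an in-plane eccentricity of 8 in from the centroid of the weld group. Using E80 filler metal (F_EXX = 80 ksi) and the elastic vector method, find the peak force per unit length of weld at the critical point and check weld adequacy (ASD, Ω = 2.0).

Total weld length L_w = 16.5 in. Treat welds as unit-width lines.
Centroid: x̄ = 2×4.5×2.25 / 16.5 = 1.227 in from the vertical weld.
Polar moment about centroid: J = I_x + I_y = [7.5³/12 + 2×4.5×3.75²] + [7.5×1.227² + 2(4.5³/12 + 4.5×1.023²)] = 197.6 in³.
Direct shear f_v = P/L_w = 22.3 / 16.5 = 1.352 kip/in (vertical).
Torsion M = P·e = 22.3 × 8 = 178.4 kip·in.
Critical point at (x, y) = (3.273, 3.75) from centroid. f_tx = M·y/J = 3.385 kip/in; f_ty = M·x/J = 2.954 kip/in.
Resultant f_max = √[f_tx² + (f_v + f_ty)²] = √[3.385² + (1.352 + 2.954)²] = 5.477 kip/in.
Capacity per unit length: r_n/Ω = (1/2.0) × 0.6 × 80 × (0.707 × 0.375) = 6.363 kip/in.
5.477 ≤ 6.363 → adequate.

f_max ≈ 5.48 kip/in; adequate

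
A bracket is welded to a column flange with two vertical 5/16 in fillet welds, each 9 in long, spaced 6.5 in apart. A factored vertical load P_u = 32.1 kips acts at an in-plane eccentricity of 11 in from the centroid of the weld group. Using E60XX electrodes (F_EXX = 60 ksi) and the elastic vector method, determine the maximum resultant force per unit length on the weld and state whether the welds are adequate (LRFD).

f_max ≈ 7.47 kip/in; NOT adequate

Total weld length L_w = 18 in. Treat welds as unit-width lines.
Polar moment about centroid: J = 2[d³/12 + d(b/2)²] = 2[9³/12 + 9×3.25²] = 311.6 in³.
Direct shear f_v = P/L_w = 32.1 / 18 = 1.783 kip/in (vertical).
Torsion M = P·e = 32.1 × 11 = 353.1 kip·in.
Critical point at (x, y) = (3.25, 4.5) from centroid. f_tx = M·y/J = 5.099 kip/in; f_ty = M·x/J = 3.683 kip/in.
Resultant f_max = √[f_tx² + (f_v + f_ty)²] = √[5.099² + (1.783 + 3.683)²] = 7.475 kip/in.
Capacity per unit length: φr_n = 0.75 × 0.6 × 60 × (0.707 × 0.3125) = 5.965 kip/in.
7.475 > 5.965 → NOT adequate.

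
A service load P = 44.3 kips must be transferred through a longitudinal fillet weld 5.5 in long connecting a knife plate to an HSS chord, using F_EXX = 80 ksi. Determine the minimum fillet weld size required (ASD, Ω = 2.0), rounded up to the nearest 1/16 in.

Total weld length L = 5.5 in.
Required throat t_e = P × Ω / (0.6 F_EXX × L) = 44.3 × 2.0 / (0.6 × 80 × 5.5) = 0.3356 in.
Required leg w = t_e / 0.707 = 0.4747 in → use 1/2 in.

w = 1/2 in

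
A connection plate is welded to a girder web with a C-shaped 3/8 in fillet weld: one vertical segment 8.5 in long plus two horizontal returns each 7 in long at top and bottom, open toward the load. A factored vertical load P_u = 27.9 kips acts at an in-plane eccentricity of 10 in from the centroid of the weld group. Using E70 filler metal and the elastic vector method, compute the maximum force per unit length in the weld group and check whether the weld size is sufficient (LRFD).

f_max ≈ 5.2 kip/in; adequate

E70XX → F_EXX = 70 ksi.
Total weld length L_w = 22.5 in. Treat welds as unit-width lines.
Centroid: x̄ = 2×7×3.5 / 22.5 = 2.178 in from the vertical weld.
Polar moment about centroid: J = I_x + I_y = [8.5³/12 + 2×7×4.25²] + [8.5×2.178² + 2(7³/12 + 7×1.322²)] = 426 in³.
Direct shear f_v = P/L_w = 27.9 / 22.5 = 1.24 kip/in (vertical).
Torsion M = P·e = 27.9 × 10 = 279 kip·in.
Critical point at (x, y) = (4.822, 4.25) from centroid. f_tx = M·y/J = 2.783 kip/in; f_ty = M·x/J = 3.158 kip/in.
Resultant f_max = √[f_tx² + (f_v + f_ty)²] = √[2.783² + (1.24 + 3.158)²] = 5.205 kip/in.
Capacity per unit length: φr_n = 0.75 × 0.6 × 70 × (0.707 × 0.375) = 8.351 kip/in.
5.205 ≤ 8.351 → adequate.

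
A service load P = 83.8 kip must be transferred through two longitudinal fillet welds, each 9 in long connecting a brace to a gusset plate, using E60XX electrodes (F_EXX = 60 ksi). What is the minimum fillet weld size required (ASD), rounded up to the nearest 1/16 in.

Total weld length L = 18 in.
Required throat t_e = P × Ω / (0.6 F_EXX × L) = 83.8 × 2.0 / (0.6 × 60 × 18) = 0.2586 in.
Required leg w = t_e / 0.707 = 0.3658 in → use 3/8 in.

w = 3/8 in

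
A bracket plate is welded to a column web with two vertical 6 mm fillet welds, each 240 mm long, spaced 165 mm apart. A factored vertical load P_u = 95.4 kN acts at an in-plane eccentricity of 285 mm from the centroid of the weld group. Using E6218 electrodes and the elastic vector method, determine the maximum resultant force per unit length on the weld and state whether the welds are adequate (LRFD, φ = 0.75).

f_max ≈ 839 N/mm; adequate

E62XX → F_EXX = 620 MPa.
Total weld length L_w = 480 mm. Treat welds as unit-width lines.
Polar moment about centroid: J = 2[d³/12 + d(b/2)²] = 2[240³/12 + 240×82.5²] = 5571000 mm³.
Direct shear f_v = P/L_w = 95.4×10³ / 480 = 198.8 N/mm (vertical).
Torsion M = P·e = 95.4×10³ × 285 = 27189000 N·mm.
Critical point at (x, y) = (82.5, 120) from centroid. f_tx = M·y/J = 585.7 N/mm; f_ty = M·x/J = 402.6 N/mm.
Resultant f_max = √[f_tx² + (f_v + f_ty)²] = √[585.7² + (198.8 + 402.6)²] = 839.4 N/mm.
Capacity per unit length: φr_n = 0.75 × 0.6 × 620 × (0.707 × 6) = 1184 N/mm.
839.4 ≤ 1184 → adequate.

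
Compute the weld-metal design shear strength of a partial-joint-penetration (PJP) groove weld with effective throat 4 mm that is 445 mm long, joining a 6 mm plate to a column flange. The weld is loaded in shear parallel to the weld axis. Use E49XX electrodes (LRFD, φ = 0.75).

φR_n ≈ 392 kN

E49XX → F_EXX = 490 MPa.
Effective throat (given) t_e = 4 mm.
A_we = 4 × 445 = 1780 mm².
F_nw = 0.6 F_EXX = 294 MPa.
φR_n = 0.75 × 294 × 1780 × 10⁻³ = 392.5 kN.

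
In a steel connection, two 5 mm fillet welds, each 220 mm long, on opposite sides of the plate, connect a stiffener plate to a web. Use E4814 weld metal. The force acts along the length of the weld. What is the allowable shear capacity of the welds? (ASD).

R_n/Ω ≈ 224 kN

E48XX → F_EXX = 480 MPa.
Effective throat t_e = 0.707 × 5 = 3.535 mm.
Total length L = 440 mm; A_we = 3.535 × 440 = 1555 mm².
F_nw = 0.6 F_EXX = 0.6 × 480 = 288 MPa.
R_n = 288 × 1555 × 10⁻³ = 448 kN; R_n/Ω = 448/2.0 = 224 kN.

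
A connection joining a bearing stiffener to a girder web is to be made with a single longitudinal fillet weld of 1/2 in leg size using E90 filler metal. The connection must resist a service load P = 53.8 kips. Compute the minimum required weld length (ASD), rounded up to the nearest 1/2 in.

E90XX → F_EXX = 90 ksi.
Throat t_e = 0.707 × 0.5 = 0.3535 in.
r_n/Ω = (0.6 × 90 × 0.3535) / 2.0 = 9.544 kip/in.
L_req = P / (r_n/Ω) = 53.8 / 9.544 = 5.637 in total.
Round up → use L = 6 in.

L = 6 in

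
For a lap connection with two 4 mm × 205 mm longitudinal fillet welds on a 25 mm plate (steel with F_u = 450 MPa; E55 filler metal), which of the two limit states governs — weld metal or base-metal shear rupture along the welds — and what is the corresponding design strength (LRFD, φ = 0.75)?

E55XX → F_EXX = 550 MPa.
t_e = 0.707 × 4 = 2.828 mm; L = 410 mm.
Weld metal: φR_n = 0.75 × 0.6 × 550 × 2.828 × 410 × 10⁻³ = 287 kN.
Base metal (shear rupture): φR_n = 0.75 × 0.6 × 450 × 25 × 410 × 10⁻³ = 2076 kN.
Governing: weld metal.

φR_n ≈ 287 kN (weld metal governs)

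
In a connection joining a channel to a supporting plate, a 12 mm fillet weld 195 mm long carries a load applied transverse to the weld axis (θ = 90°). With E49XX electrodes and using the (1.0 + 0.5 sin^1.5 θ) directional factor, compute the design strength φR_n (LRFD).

φR_n ≈ 547 kN

E49XX → F_EXX = 490 MPa.
t_e = 0.707 × 12 = 8.484 mm; A_we = 8.484 × 195 = 1654 mm².
Directional factor: 1.0 + 0.5 sin^1.5(90°) = 1.5.
F_nw = 0.6 × 490 × 1.5 = 441 MPa.
φR_n = 0.75 × 441 × 1654 × 10⁻³ = 547.2 kN.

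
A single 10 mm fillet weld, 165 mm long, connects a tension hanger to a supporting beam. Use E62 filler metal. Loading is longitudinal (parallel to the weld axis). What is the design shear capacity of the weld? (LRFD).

φR_n ≈ 325 kN

E62XX → F_EXX = 620 MPa.
Effective throat t_e = 0.707 × 10 = 7.07 mm.
Total length L = 165 mm; A_we = 7.07 × 165 = 1167 mm².
F_nw = 0.6 F_EXX = 0.6 × 620 = 372 MPa.
φR_n = 0.75 × 372 × 1167 × 10⁻³ = 325.5 kN.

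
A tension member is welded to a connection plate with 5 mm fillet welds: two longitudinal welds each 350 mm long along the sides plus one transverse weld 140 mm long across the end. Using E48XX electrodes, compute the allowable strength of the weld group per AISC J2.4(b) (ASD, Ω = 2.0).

E48XX → F_EXX = 480 MPa.
t_e = 0.707 × 5 = 3.535 mm.
R_nwl = 0.6 × 480 × 3.535 × 700 × 10⁻³ = 712.7 kN (longitudinal, 2 welds).
R_nwt = 0.6 × 480 × 3.535 × 140 × 10⁻³ = 142.5 kN (transverse, base value).
(i) R_nwl + R_nwt = 855.2 kN; (ii) 0.85 R_nwl + 1.5 R_nwt = 819.6 kN.
R_n = max = 855.2 kN [governs: (i)]; R_n/Ω = 427.6 kN.

R_n/Ω ≈ 428 kN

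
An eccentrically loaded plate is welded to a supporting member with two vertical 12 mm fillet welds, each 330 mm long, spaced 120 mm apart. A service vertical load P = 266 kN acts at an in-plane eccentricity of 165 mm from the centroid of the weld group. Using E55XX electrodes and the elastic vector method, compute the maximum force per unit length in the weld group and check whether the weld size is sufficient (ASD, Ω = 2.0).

E55XX → F_EXX = 550 MPa.
Total weld length L_w = 660 mm. Treat welds as unit-width lines.
Polar moment about centroid: J = 2[d³/12 + d(b/2)²] = 2[330³/12 + 330×60²] = 8366000 mm³.
Direct shear f_v = P/L_w = 266×10³ / 660 = 403 N/mm (vertical).
Torsion M = P·e = 266×10³ × 165 = 43890000 N·mm.
Critical point at (x, y) = (60, 165) from centroid. f_tx = M·y/J = 865.7 N/mm; f_ty = M·x/J = 314.8 N/mm.
Resultant f_max = √[f_tx² + (f_v + f_ty)²] = √[865.7² + (403 + 314.8)²] = 1125 N/mm.
Capacity per unit length: r_n/Ω = (1/2.0) × 0.6 × 550 × (0.707 × 12) = 1400 N/mm.
1125 ≤ 1400 → adequate.

f_max ≈ 1120 N/mm; adequate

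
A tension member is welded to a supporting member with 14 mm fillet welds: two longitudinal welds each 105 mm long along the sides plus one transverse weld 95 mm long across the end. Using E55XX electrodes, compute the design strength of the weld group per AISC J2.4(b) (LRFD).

E55XX → F_EXX = 550 MPa.
t_e = 0.707 × 14 = 9.898 mm.
R_nwl = 0.6 × 550 × 9.898 × 210 × 10⁻³ = 685.9 kN (longitudinal, 2 welds).
R_nwt = 0.6 × 550 × 9.898 × 95 × 10⁻³ = 310.3 kN (transverse, base value).
(i) R_nwl + R_nwt = 996.2 kN; (ii) 0.85 R_nwl + 1.5 R_nwt = 1048 kN.
R_n = max = 1048 kN [governs: (ii)]; φR_n = 786.4 kN.

φR_n ≈ 786 kN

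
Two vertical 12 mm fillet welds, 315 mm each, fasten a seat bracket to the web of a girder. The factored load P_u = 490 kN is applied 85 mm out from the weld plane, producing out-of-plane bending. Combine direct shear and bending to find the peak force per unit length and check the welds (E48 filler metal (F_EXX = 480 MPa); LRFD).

f_max ≈ 1480 N/mm; adequate

L_w = 2 × 315 = 630 mm; section modulus (unit throat) S = 2 × L²/6 = 33080 mm².
Direct shear f_v = P/L_w = 490×10³/630 = 777.8 N/mm.
Moment M = P × e = 490×10³ × 85 = 41650000 N·mm; bending f_b = M/S = 1259 N/mm.
f_max = √(f_v² + f_b²) = √(777.8² + 1259²) = 1480 N/mm.
φr_n = 0.75 × 0.6 × 480 × (0.707 × 12) = 1833 N/mm → adequate.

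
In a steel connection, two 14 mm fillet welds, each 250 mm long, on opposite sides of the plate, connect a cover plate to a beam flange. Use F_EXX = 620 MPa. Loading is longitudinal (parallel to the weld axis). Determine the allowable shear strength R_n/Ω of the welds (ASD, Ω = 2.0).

Effective throat t_e = 0.707 × 14 = 9.898 mm.
Total length L = 500 mm; A_we = 9.898 × 500 = 4949 mm².
F_nw = 0.6 F_EXX = 0.6 × 620 = 372 MPa.
R_n = 372 × 4949 × 10⁻³ = 1841 kN; R_n/Ω = 1841/2.0 = 920.5 kN.

R_n/Ω ≈ 921 kN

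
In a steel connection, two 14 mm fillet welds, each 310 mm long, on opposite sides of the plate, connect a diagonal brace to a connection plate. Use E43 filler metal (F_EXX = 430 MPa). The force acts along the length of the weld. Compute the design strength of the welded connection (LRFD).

Effective throat t_e = 0.707 × 14 = 9.898 mm.
Total length L = 620 mm; A_we = 9.898 × 620 = 6137 mm².
F_nw = 0.6 F_EXX = 0.6 × 430 = 258 MPa.
φR_n = 0.75 × 258 × 6137 × 10⁻³ = 1187 kN.

φR_n ≈ 1190 kN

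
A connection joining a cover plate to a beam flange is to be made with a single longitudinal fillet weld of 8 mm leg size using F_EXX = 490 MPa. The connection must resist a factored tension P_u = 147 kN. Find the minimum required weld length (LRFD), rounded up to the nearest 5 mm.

Throat t_e = 0.707 × 8 = 5.656 mm.
φr_n = 0.75 × 0.6 × 490 × 5.656 × 10⁻³ = 1.247 kN/mm.
L_req = P_u / φr_n = 147 / 1.247 = 117.9 mm total.
Round up → use L = 120 mm.

L = 120 mm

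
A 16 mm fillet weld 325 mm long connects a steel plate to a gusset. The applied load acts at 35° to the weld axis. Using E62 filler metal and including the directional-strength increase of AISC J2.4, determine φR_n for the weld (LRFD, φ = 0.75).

E62XX → F_EXX = 620 MPa.
t_e = 0.707 × 16 = 11.31 mm; A_we = 11.31 × 325 = 3676 mm².
Directional factor: 1.0 + 0.5 sin^1.5(35°) = 1.217.
F_nw = 0.6 × 620 × 1.217 = 452.8 MPa.
φR_n = 0.75 × 452.8 × 3676 × 10⁻³ = 1248 kN.

φR_n ≈ 1250 kN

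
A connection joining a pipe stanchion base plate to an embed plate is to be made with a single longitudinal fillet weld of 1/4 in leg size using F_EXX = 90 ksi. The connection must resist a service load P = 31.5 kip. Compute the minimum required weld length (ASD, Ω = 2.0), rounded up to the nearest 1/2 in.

L = 7 in

Throat t_e = 0.707 × 0.25 = 0.1767 in.
r_n/Ω = (0.6 × 90 × 0.1767) / 2.0 = 4.772 kip/in.
L_req = P / (r_n/Ω) = 31.5 / 4.772 = 6.601 in total.
Round up → use L = 7 in.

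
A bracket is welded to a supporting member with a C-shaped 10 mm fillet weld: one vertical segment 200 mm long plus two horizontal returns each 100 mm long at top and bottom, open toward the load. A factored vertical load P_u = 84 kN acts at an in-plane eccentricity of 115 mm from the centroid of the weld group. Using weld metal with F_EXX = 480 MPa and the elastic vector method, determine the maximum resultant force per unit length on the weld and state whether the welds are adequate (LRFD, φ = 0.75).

Total weld length L_w = 400 mm. Treat welds as unit-width lines.
Centroid: x̄ = 2×100×50 / 400 = 25 mm from the vertical weld.
Polar moment about centroid: J = I_x + I_y = [200³/12 + 2×100×100²] + [200×25² + 2(100³/12 + 100×25²)] = 3083000 mm³.
Direct shear f_v = P/L_w = 84×10³ / 400 = 210 N/mm (vertical).
Torsion M = P·e = 84×10³ × 115 = 9660000 N·mm.
Critical point at (x, y) = (75, 100) from centroid. f_tx = M·y/J = 313.3 N/mm; f_ty = M·x/J = 235 N/mm.
Resultant f_max = √[f_tx² + (f_v + f_ty)²] = √[313.3² + (210 + 235)²] = 544.2 N/mm.
Capacity per unit length: φr_n = 0.75 × 0.6 × 480 × (0.707 × 10) = 1527 N/mm.
544.2 ≤ 1527 → adequate.

f_max ≈ 544 N/mm; adequate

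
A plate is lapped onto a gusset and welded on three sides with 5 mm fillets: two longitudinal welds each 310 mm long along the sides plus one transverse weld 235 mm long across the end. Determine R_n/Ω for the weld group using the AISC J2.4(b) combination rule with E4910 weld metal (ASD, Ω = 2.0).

E49XX → F_EXX = 490 MPa.
t_e = 0.707 × 5 = 3.535 mm.
R_nwl = 0.6 × 490 × 3.535 × 620 × 10⁻³ = 644.4 kN (longitudinal, 2 welds).
R_nwt = 0.6 × 490 × 3.535 × 235 × 10⁻³ = 244.2 kN (transverse, base value).
(i) R_nwl + R_nwt = 888.6 kN; (ii) 0.85 R_nwl + 1.5 R_nwt = 914.1 kN.
R_n = max = 914.1 kN [governs: (ii)]; R_n/Ω = 457 kN.

R_n/Ω ≈ 457 kN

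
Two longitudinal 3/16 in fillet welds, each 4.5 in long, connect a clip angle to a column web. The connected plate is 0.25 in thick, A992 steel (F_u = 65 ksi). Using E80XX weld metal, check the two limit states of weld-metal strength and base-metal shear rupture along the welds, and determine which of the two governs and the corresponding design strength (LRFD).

E80XX → F_EXX = 80 ksi.
t_e = 0.707 × 0.1875 = 0.1326 in; L = 9 in.
Weld metal: φR_n = 0.75 × 0.6 × 80 × 0.1326 × 9 = 42.95 kips.
Base metal (shear rupture): φR_n = 0.75 × 0.6 × 65 × 0.25 × 9 = 65.81 kips.
Governing: weld metal.

φR_n ≈ 43 kips (weld metal governs)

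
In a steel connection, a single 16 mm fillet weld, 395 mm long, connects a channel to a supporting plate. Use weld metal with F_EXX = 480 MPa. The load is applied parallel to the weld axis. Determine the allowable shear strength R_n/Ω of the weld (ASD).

Effective throat t_e = 0.707 × 16 = 11.31 mm.
Total length L = 395 mm; A_we = 11.31 × 395 = 4468 mm².
F_nw = 0.6 F_EXX = 0.6 × 480 = 288 MPa.
R_n = 288 × 4468 × 10⁻³ = 1287 kN; R_n/Ω = 1287/2.0 = 643.4 kN.

R_n/Ω ≈ 643 kN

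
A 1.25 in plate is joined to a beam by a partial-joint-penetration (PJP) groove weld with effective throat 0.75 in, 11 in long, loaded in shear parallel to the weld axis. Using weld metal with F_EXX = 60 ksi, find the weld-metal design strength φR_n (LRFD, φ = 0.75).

φR_n ≈ 223 kip

Effective throat (given) t_e = 0.75 in.
A_we = 0.75 × 11 = 8.25 in².
F_nw = 0.6 F_EXX = 36 ksi.
φR_n = 0.75 × 36 × 8.25 = 222.8 kip.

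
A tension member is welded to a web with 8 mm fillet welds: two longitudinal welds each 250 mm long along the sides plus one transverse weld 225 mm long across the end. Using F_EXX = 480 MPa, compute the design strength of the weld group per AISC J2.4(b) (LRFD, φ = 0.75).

t_e = 0.707 × 8 = 5.656 mm.
R_nwl = 0.6 × 480 × 5.656 × 500 × 10⁻³ = 814.5 kN (longitudinal, 2 welds).
R_nwt = 0.6 × 480 × 5.656 × 225 × 10⁻³ = 366.5 kN (transverse, base value).
(i) R_nwl + R_nwt = 1181 kN; (ii) 0.85 R_nwl + 1.5 R_nwt = 1242 kN.
R_n = max = 1242 kN [governs: (ii)]; φR_n = 931.5 kN.

φR_n ≈ 932 kN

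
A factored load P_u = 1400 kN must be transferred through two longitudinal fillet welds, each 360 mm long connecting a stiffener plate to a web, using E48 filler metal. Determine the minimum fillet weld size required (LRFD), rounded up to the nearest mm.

w = 13 mm

E48XX → F_EXX = 480 MPa.
Total weld length L = 720 mm.
Required throat t_e = P_u / (φ × 0.6 F_EXX × L) = 1400 / (0.75 × 0.6 × 480 × 720 × 10⁻³) = 9.002 mm.
Required leg w = t_e / 0.707 = 12.73 mm → use 13 mm.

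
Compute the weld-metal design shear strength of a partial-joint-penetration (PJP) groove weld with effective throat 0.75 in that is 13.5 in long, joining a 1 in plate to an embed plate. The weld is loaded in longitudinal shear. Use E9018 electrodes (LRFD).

φR_n ≈ 410 kip

E90XX → F_EXX = 90 ksi.
Effective throat (given) t_e = 0.75 in.
A_we = 0.75 × 13.5 = 10.12 in².
F_nw = 0.6 F_EXX = 54 ksi.
φR_n = 0.75 × 54 × 10.12 = 410.1 kip.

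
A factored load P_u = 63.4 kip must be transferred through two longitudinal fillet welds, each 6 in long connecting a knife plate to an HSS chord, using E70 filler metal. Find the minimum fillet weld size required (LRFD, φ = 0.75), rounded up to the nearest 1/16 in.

w = 1/4 in

E70XX → F_EXX = 70 ksi.
Total weld length L = 12 in.
Required throat t_e = P_u / (φ × 0.6 F_EXX × L) = 63.4 / (0.75 × 0.6 × 70 × 12) = 0.1677 in.
Required leg w = t_e / 0.707 = 0.2372 in → use 1/4 in.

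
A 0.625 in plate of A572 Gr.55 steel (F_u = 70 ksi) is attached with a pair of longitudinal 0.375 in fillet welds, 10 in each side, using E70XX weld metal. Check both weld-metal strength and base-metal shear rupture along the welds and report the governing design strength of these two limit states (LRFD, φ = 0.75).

E70XX → F_EXX = 70 ksi.
t_e = 0.707 × 0.375 = 0.2651 in; L = 20 in.
Weld metal: φR_n = 0.75 × 0.6 × 70 × 0.2651 × 20 = 167 kip.
Base metal (shear rupture): φR_n = 0.75 × 0.6 × 70 × 0.625 × 20 = 393.8 kip.
Governing: weld metal.

φR_n ≈ 167 kip (weld metal governs)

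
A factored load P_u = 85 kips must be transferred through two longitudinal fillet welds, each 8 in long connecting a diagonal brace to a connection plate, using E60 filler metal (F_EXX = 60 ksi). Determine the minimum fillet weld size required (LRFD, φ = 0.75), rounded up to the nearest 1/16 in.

Total weld length L = 16 in.
Required throat t_e = P_u / (φ × 0.6 F_EXX × L) = 85 / (0.75 × 0.6 × 60 × 16) = 0.1968 in.
Required leg w = t_e / 0.707 = 0.2783 in → use 5/16 in.

w = 5/16 in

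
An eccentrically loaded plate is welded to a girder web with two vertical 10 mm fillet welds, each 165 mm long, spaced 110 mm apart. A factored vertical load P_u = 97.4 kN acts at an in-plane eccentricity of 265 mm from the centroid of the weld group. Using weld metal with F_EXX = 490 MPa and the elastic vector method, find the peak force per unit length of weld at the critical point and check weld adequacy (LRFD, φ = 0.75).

f_max ≈ 1650 N/mm; NOT adequate

Total weld length L_w = 330 mm. Treat welds as unit-width lines.
Polar moment about centroid: J = 2[d³/12 + d(b/2)²] = 2[165³/12 + 165×55²] = 1747000 mm³.
Direct shear f_v = P/L_w = 97.4×10³ / 330 = 295.2 N/mm (vertical).
Torsion M = P·e = 97.4×10³ × 265 = 25811000 N·mm.
Critical point at (x, y) = (55, 82.5) from centroid. f_tx = M·y/J = 1219 N/mm; f_ty = M·x/J = 812.6 N/mm.
Resultant f_max = √[f_tx² + (f_v + f_ty)²] = √[1219² + (295.2 + 812.6)²] = 1647 N/mm.
Capacity per unit length: φr_n = 0.75 × 0.6 × 490 × (0.707 × 10) = 1559 N/mm.
1647 > 1559 → NOT adequate.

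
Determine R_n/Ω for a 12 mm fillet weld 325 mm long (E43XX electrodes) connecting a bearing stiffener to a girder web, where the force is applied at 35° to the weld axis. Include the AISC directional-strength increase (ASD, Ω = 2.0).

E43XX → F_EXX = 430 MPa.
t_e = 0.707 × 12 = 8.484 mm; A_we = 8.484 × 325 = 2757 mm².
Directional factor: 1.0 + 0.5 sin^1.5(35°) = 1.217.
F_nw = 0.6 × 430 × 1.217 = 314 MPa.
R_n/Ω = (314 × 2757) / 2.0 × 10⁻³ = 432.9 kN.

R_n/Ω ≈ 433 kN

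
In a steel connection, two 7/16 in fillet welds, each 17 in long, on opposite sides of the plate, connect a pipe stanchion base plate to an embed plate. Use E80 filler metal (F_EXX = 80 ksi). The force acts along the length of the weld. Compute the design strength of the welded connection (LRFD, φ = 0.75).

Effective throat t_e = 0.707 × 0.4375 = 0.3093 in.
Total length L = 34 in; A_we = 0.3093 × 34 = 10.52 in².
F_nw = 0.6 F_EXX = 0.6 × 80 = 48 ksi.
φR_n = 0.75 × 48 × 10.52 = 378.6 kips.

φR_n ≈ 379 kips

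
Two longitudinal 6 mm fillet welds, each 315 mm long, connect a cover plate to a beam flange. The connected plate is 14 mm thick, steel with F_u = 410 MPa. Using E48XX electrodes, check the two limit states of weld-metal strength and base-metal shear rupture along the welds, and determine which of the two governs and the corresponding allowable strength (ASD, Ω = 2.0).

E48XX → F_EXX = 480 MPa.
t_e = 0.707 × 6 = 4.242 mm; L = 630 mm.
Weld metal: R_n/Ω = (1/2.0) × 0.6 × 480 × 4.242 × 630 × 10⁻³ = 384.8 kN.
Base metal (shear rupture): R_n/Ω = (1/2.0) × 0.6 × 410 × 14 × 630 × 10⁻³ = 1085 kN.
Governing: weld metal.

R_n/Ω ≈ 385 kN (weld metal governs)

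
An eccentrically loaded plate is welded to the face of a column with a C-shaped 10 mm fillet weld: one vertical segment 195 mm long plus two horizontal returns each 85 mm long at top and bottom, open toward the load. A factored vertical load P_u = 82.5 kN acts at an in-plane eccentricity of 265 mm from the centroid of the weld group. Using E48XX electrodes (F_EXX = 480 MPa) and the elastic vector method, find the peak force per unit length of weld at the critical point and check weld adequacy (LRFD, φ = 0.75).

f_max ≈ 1170 N/mm; adequate

Total weld length L_w = 365 mm. Treat welds as unit-width lines.
Centroid: x̄ = 2×85×42.5 / 365 = 19.79 mm from the vertical weld.
Polar moment about centroid: J = I_x + I_y = [195³/12 + 2×85×97.5²] + [195×19.79² + 2(85³/12 + 85×22.71²)] = 2500000 mm³.
Direct shear f_v = P/L_w = 82.5×10³ / 365 = 226 N/mm (vertical).
Torsion M = P·e = 82.5×10³ × 265 = 21862000 N·mm.
Critical point at (x, y) = (65.21, 97.5) from centroid. f_tx = M·y/J = 852.5 N/mm; f_ty = M·x/J = 570.1 N/mm.
Resultant f_max = √[f_tx² + (f_v + f_ty)²] = √[852.5² + (226 + 570.1)²] = 1166 N/mm.
Capacity per unit length: φr_n = 0.75 × 0.6 × 480 × (0.707 × 10) = 1527 N/mm.
1166 ≤ 1527 → adequate.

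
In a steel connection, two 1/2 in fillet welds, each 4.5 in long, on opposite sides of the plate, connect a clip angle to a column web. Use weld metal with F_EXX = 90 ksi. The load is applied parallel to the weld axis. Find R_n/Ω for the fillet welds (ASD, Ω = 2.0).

R_n/Ω ≈ 85.9 kips

Effective throat t_e = 0.707 × 0.5 = 0.3535 in.
Total length L = 9 in; A_we = 0.3535 × 9 = 3.181 in².
F_nw = 0.6 F_EXX = 0.6 × 90 = 54 ksi.
R_n = 54 × 3.181 = 171.8 kips; R_n/Ω = 171.8/2.0 = 85.9 kips.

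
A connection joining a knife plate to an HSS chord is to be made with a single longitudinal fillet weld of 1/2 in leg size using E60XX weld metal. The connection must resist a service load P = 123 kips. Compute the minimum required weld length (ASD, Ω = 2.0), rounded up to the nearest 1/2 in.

E60XX → F_EXX = 60 ksi.
Throat t_e = 0.707 × 0.5 = 0.3535 in.
r_n/Ω = (0.6 × 60 × 0.3535) / 2.0 = 6.363 kip/in.
L_req = P / (r_n/Ω) = 123 / 6.363 = 19.33 in total.
Round up → use L = 19.5 in.

L = 19.5 in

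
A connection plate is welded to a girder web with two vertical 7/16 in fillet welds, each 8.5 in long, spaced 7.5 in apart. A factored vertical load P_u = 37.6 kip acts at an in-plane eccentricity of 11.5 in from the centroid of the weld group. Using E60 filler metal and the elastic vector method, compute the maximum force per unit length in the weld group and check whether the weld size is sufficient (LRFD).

f_max ≈ 8.8 kip/in; NOT adequate

E60XX → F_EXX = 60 ksi.
Total weld length L_w = 17 in. Treat welds as unit-width lines.
Polar moment about centroid: J = 2[d³/12 + d(b/2)²] = 2[8.5³/12 + 8.5×3.75²] = 341.4 in³.
Direct shear f_v = P/L_w = 37.6 / 17 = 2.212 kip/in (vertical).
Torsion M = P·e = 37.6 × 11.5 = 432.4 kip·in.
Critical point at (x, y) = (3.75, 4.25) from centroid. f_tx = M·y/J = 5.383 kip/in; f_ty = M·x/J = 4.749 kip/in.
Resultant f_max = √[f_tx² + (f_v + f_ty)²] = √[5.383² + (2.212 + 4.749)²] = 8.799 kip/in.
Capacity per unit length: φr_n = 0.75 × 0.6 × 60 × (0.707 × 0.4375) = 8.351 kip/in.
8.799 > 8.351 → NOT adequate.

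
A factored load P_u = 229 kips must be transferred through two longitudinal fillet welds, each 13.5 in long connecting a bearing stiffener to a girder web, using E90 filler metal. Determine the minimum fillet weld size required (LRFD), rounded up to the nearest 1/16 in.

E90XX → F_EXX = 90 ksi.
Total weld length L = 27 in.
Required throat t_e = P_u / (φ × 0.6 F_EXX × L) = 229 / (0.75 × 0.6 × 90 × 27) = 0.2094 in.
Required leg w = t_e / 0.707 = 0.2962 in → use 5/16 in.

w = 5/16 in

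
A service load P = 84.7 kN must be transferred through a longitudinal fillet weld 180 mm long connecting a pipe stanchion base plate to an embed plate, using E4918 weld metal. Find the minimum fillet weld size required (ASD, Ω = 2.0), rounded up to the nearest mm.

E49XX → F_EXX = 490 MPa.
Total weld length L = 180 mm.
Required throat t_e = P × Ω / (0.6 F_EXX × L) = 84.7 × 2.0 / (0.6 × 490 × 180 × 10⁻³) = 3.201 mm.
Required leg w = t_e / 0.707 = 4.528 mm → use 5 mm.

w = 5 mm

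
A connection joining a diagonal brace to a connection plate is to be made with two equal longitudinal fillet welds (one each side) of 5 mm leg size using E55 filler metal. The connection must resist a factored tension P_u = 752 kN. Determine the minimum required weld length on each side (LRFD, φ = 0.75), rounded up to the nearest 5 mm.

E55XX → F_EXX = 550 MPa.
Throat t_e = 0.707 × 5 = 3.535 mm.
φr_n = 0.75 × 0.6 × 550 × 3.535 × 10⁻³ = 0.8749 kN/mm.
L_req = P_u / φr_n = 752 / 0.8749 = 859.5 mm total.
Per side: 859.5 / 2 = 429.8 mm.
Round up → use L = 430 mm on each side.

L = 430 mm on each side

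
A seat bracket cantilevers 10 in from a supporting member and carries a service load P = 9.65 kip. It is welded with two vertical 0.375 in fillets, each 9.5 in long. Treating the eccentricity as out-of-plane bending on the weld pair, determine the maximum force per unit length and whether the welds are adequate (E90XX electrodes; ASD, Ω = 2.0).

E90XX → F_EXX = 90 ksi.
L_w = 2 × 9.5 = 19 in; section modulus (unit throat) S = 2 × L²/6 = 30.08 in².
Direct shear f_v = P/L_w = 9.65/19 = 0.5079 kip/in.
Moment M = P × e = 9.65 × 10 = 96.5 kip·in; bending f_b = M/S = 3.208 kip/in.
f_max = √(f_v² + f_b²) = √(0.5079² + 3.208²) = 3.248 kip/in.
r_n/Ω = (1/2.0) × 0.6 × 90 × (0.707 × 0.375) = 7.158 kip/in → adequate.

f_max ≈ 3.25 kip/in; adequate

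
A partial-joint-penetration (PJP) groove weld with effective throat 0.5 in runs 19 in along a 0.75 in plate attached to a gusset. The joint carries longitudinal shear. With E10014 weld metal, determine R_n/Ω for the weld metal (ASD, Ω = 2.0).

E100XX → F_EXX = 100 ksi.
Effective throat (given) t_e = 0.5 in.
A_we = 0.5 × 19 = 9.5 in².
F_nw = 0.6 F_EXX = 60 ksi.
R_n/Ω = (60 × 9.5) / 2.0 = 285 kip.

R_n/Ω ≈ 285 kip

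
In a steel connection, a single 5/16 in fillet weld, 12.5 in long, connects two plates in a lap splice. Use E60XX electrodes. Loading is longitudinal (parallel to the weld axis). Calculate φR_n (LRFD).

φR_n ≈ 74.6 kips

E60XX → F_EXX = 60 ksi.
Effective throat t_e = 0.707 × 0.3125 = 0.2209 in.
Total length L = 12.5 in; A_we = 0.2209 × 12.5 = 2.762 in².
F_nw = 0.6 F_EXX = 0.6 × 60 = 36 ksi.
φR_n = 0.75 × 36 × 2.762 = 74.57 kips.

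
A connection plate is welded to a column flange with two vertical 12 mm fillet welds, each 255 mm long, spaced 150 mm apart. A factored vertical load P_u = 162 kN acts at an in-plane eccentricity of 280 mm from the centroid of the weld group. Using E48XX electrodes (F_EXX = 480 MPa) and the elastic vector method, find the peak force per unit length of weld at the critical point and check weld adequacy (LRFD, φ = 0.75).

f_max ≈ 1380 N/mm; adequate

Total weld length L_w = 510 mm. Treat welds as unit-width lines.
Polar moment about centroid: J = 2[d³/12 + d(b/2)²] = 2[255³/12 + 255×75²] = 5632000 mm³.
Direct shear f_v = P/L_w = 162×10³ / 510 = 317.6 N/mm (vertical).
Torsion M = P·e = 162×10³ × 280 = 45360000 N·mm.
Critical point at (x, y) = (75, 127.5) from centroid. f_tx = M·y/J = 1027 N/mm; f_ty = M·x/J = 604 N/mm.
Resultant f_max = √[f_tx² + (f_v + f_ty)²] = √[1027² + (317.6 + 604)²] = 1380 N/mm.
Capacity per unit length: φr_n = 0.75 × 0.6 × 480 × (0.707 × 12) = 1833 N/mm.
1380 ≤ 1833 → adequate.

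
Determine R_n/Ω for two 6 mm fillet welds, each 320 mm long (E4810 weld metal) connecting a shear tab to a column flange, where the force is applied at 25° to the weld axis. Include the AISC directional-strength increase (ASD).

E48XX → F_EXX = 480 MPa.
t_e = 0.707 × 6 = 4.242 mm; A_we = 4.242 × 640 = 2715 mm².
Directional factor: 1.0 + 0.5 sin^1.5(25°) = 1.137.
F_nw = 0.6 × 480 × 1.137 = 327.6 MPa.
R_n/Ω = (327.6 × 2715) / 2.0 × 10⁻³ = 444.6 kN.

R_n/Ω ≈ 445 kN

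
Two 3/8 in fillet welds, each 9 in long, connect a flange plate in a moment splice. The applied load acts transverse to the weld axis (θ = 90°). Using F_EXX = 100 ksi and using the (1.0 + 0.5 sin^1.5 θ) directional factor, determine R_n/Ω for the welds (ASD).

t_e = 0.707 × 0.375 = 0.2651 in; A_we = 0.2651 × 18 = 4.772 in².
Directional factor: 1.0 + 0.5 sin^1.5(90°) = 1.5.
F_nw = 0.6 × 100 × 1.5 = 90 ksi.
R_n/Ω = (90 × 4.772) / 2.0 = 214.8 kips.

R_n/Ω ≈ 215 kips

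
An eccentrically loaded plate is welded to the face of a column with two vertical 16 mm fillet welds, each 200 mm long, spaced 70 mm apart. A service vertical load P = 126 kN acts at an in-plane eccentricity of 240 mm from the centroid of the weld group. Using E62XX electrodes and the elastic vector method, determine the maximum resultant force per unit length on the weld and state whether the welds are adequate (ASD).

f_max ≈ 1880 N/mm; adequate

E62XX → F_EXX = 620 MPa.
Total weld length L_w = 400 mm. Treat welds as unit-width lines.
Polar moment about centroid: J = 2[d³/12 + d(b/2)²] = 2[200³/12 + 200×35²] = 1823000 mm³.
Direct shear f_v = P/L_w = 126×10³ / 400 = 315 N/mm (vertical).
Torsion M = P·e = 126×10³ × 240 = 30240000 N·mm.
Critical point at (x, y) = (35, 100) from centroid. f_tx = M·y/J = 1659 N/mm; f_ty = M·x/J = 580.5 N/mm.
Resultant f_max = √[f_tx² + (f_v + f_ty)²] = √[1659² + (315 + 580.5)²] = 1885 N/mm.
Capacity per unit length: r_n/Ω = (1/2.0) × 0.6 × 620 × (0.707 × 16) = 2104 N/mm.
1885 ≤ 2104 → adequate.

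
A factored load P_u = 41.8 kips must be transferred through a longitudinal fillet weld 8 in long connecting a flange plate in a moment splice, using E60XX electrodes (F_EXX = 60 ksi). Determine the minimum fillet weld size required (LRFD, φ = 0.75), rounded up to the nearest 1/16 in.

Total weld length L = 8 in.
Required throat t_e = P_u / (φ × 0.6 F_EXX × L) = 41.8 / (0.75 × 0.6 × 60 × 8) = 0.1935 in.
Required leg w = t_e / 0.707 = 0.2737 in → use 5/16 in.

w = 5/16 in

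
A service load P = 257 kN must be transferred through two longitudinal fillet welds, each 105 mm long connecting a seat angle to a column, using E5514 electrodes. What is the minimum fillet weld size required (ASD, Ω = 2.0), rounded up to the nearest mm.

E55XX → F_EXX = 550 MPa.
Total weld length L = 210 mm.
Required throat t_e = P × Ω / (0.6 F_EXX × L) = 257 × 2.0 / (0.6 × 550 × 210 × 10⁻³) = 7.417 mm.
Required leg w = t_e / 0.707 = 10.49 mm → use 11 mm.

w = 11 mm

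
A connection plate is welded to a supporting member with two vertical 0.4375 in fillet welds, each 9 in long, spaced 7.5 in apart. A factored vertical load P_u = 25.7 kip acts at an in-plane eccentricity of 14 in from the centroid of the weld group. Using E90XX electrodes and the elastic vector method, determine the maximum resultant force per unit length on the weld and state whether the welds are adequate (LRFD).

f_max ≈ 6.63 kip/in; adequate

E90XX → F_EXX = 90 ksi.
Total weld length L_w = 18 in. Treat welds as unit-width lines.
Polar moment about centroid: J = 2[d³/12 + d(b/2)²] = 2[9³/12 + 9×3.75²] = 374.6 in³.
Direct shear f_v = P/L_w = 25.7 / 18 = 1.428 kip/in (vertical).
Torsion M = P·e = 25.7 × 14 = 359.8 kip·in.
Critical point at (x, y) = (3.75, 4.5) from centroid. f_tx = M·y/J = 4.322 kip/in; f_ty = M·x/J = 3.602 kip/in.
Resultant f_max = √[f_tx² + (f_v + f_ty)²] = √[4.322² + (1.428 + 3.602)²] = 6.631 kip/in.
Capacity per unit length: φr_n = 0.75 × 0.6 × 90 × (0.707 × 0.4375) = 12.53 kip/in.
6.631 ≤ 12.53 → adequate.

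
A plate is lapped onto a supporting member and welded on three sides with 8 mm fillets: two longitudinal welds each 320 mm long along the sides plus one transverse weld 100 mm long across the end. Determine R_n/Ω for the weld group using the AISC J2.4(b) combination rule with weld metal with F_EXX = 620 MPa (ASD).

R_n/Ω ≈ 778 kN

t_e = 0.707 × 8 = 5.656 mm.
R_nwl = 0.6 × 620 × 5.656 × 640 × 10⁻³ = 1347 kN (longitudinal, 2 welds).
R_nwt = 0.6 × 620 × 5.656 × 100 × 10⁻³ = 210.4 kN (transverse, base value).
(i) R_nwl + R_nwt = 1557 kN; (ii) 0.85 R_nwl + 1.5 R_nwt = 1460 kN.
R_n = max = 1557 kN [governs: (i)]; R_n/Ω = 778.5 kN.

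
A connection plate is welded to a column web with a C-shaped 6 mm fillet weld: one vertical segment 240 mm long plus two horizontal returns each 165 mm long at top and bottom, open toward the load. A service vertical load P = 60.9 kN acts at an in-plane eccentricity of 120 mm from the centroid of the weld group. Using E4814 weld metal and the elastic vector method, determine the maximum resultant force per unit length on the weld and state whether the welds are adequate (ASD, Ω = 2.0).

E48XX → F_EXX = 480 MPa.
Total weld length L_w = 570 mm. Treat welds as unit-width lines.
Centroid: x̄ = 2×165×82.5 / 570 = 47.76 mm from the vertical weld.
Polar moment about centroid: J = I_x + I_y = [240³/12 + 2×165×120²] + [240×47.76² + 2(165³/12 + 165×34.74²)] = 7598000 mm³.
Direct shear f_v = P/L_w = 60.9×10³ / 570 = 106.8 N/mm (vertical).
Torsion M = P·e = 60.9×10³ × 120 = 7308000 N·mm.
Critical point at (x, y) = (117.2, 120) from centroid. f_tx = M·y/J = 115.4 N/mm; f_ty = M·x/J = 112.8 N/mm.
Resultant f_max = √[f_tx² + (f_v + f_ty)²] = √[115.4² + (106.8 + 112.8)²] = 248.1 N/mm.
Capacity per unit length: r_n/Ω = (1/2.0) × 0.6 × 480 × (0.707 × 6) = 610.8 N/mm.
248.1 ≤ 610.8 → adequate.

f_max ≈ 248 N/mm; adequate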